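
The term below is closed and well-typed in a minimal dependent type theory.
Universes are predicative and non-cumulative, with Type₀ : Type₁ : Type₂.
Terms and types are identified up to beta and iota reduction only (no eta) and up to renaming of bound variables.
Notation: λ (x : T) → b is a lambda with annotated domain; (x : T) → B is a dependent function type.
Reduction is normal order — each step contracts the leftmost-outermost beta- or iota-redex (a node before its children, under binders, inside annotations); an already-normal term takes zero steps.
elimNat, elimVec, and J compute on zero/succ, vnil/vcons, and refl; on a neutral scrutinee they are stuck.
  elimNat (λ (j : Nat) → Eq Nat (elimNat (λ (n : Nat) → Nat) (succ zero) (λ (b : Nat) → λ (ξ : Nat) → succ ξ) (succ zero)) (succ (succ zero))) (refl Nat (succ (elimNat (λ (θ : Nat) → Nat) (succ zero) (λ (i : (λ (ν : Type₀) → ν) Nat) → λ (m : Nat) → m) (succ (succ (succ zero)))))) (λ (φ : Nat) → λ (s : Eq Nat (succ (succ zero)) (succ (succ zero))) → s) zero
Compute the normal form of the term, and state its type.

resulting normal form:
  refl Nat (succ (succ zero))
inferred type:
  Eq Nat (succ (succ zero)) (succ (succ zero))
observation: normalization takes exactly 11 steps under the normal-order strategy.


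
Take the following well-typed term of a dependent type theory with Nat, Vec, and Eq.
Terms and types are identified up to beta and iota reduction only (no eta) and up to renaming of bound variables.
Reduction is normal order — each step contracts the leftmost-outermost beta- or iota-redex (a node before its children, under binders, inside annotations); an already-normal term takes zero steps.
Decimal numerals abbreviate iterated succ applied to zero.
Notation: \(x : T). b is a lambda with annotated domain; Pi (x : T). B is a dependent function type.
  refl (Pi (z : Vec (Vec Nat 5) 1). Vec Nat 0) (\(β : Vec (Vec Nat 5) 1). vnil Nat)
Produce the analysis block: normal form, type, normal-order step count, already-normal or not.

normal form:
  refl (Pi (z : Vec (Vec Nat 5) 1). Vec Nat 0) (\(β : Vec (Vec Nat 5) 1). vnil Nat)
inferred type:
  Eq (Pi (z : Vec (Vec Nat 5) 1). Vec Nat 0) (\(β : Vec (Vec Nat 5) 1). vnil Nat) (\(w : Vec (Vec Nat 5) 1). vnil Nat)
steps to reach normal form (normal order): 0
already normal: yes


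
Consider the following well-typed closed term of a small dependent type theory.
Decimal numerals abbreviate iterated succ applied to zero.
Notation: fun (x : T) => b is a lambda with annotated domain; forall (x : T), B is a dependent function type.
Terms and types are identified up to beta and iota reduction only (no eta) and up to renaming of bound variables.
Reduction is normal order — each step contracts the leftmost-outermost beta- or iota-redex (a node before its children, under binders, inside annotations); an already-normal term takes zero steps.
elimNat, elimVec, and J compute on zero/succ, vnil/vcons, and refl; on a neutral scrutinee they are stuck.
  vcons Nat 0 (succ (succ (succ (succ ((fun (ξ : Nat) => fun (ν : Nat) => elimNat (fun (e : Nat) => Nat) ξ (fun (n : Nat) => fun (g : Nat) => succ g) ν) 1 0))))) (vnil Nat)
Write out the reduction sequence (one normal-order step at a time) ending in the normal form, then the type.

normal-order reduction:
  vcons Nat 0 (succ (succ (succ (succ ((fun (ξ : Nat) => fun (ν : Nat) => elimNat (fun (e : Nat) => Nat) ξ (fun (n : Nat) => fun (g : Nat) => succ g) ν) 1 0))))) (vnil Nat)
  ~> vcons Nat 0 (succ (succ (succ (succ ((fun (ξ : Nat) => elimNat (fun (ν : Nat) => Nat) 1 (fun (e : Nat) => fun (n : Nat) => succ n) ξ) 0))))) (vnil Nat)
  ~> vcons Nat 0 (succ (succ (succ (succ (elimNat (fun (ξ : Nat) => Nat) 1 (fun (ν : Nat) => fun (e : Nat) => succ e) 0))))) (vnil Nat)
  ~> vcons Nat 0 5 (vnil Nat)
type:
  Vec Nat 1


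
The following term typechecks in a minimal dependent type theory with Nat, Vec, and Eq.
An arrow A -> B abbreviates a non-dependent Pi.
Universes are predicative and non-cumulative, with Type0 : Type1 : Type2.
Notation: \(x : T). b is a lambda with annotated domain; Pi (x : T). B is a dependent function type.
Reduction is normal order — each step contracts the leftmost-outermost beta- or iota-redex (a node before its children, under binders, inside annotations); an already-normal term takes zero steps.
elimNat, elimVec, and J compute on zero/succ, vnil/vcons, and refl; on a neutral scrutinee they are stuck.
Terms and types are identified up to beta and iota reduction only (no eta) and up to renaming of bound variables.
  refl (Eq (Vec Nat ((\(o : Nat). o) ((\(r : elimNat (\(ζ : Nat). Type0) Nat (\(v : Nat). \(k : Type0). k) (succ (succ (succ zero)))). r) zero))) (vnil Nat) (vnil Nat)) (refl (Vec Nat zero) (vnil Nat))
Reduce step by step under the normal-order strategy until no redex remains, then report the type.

normal-order reduction:
  refl (Eq (Vec Nat ((\(o : Nat). o) ((\(r : elimNat (\(ζ : Nat). Type0) Nat (\(v : Nat). \(k : Type0). k) (succ (succ (succ zero)))). r) zero))) (vnil Nat) (vnil Nat)) (refl (Vec Nat zero) (vnil Nat))
  ~> refl (Eq (Vec Nat ((\(o : elimNat (\(r : Nat). Type0) Nat (\(ζ : Nat). \(v : Type0). v) (succ (succ (succ zero)))). o) zero)) (vnil Nat) (vnil Nat)) (refl (Vec Nat zero) (vnil Nat))
  ~> refl (Eq (Vec Nat zero) (vnil Nat) (vnil Nat)) (refl (Vec Nat zero) (vnil Nat))
type:
  Eq (Eq (Vec Nat zero) (vnil Nat) (vnil Nat)) (refl (Vec Nat zero) (vnil Nat)) (refl (Vec Nat zero) (vnil Nat))


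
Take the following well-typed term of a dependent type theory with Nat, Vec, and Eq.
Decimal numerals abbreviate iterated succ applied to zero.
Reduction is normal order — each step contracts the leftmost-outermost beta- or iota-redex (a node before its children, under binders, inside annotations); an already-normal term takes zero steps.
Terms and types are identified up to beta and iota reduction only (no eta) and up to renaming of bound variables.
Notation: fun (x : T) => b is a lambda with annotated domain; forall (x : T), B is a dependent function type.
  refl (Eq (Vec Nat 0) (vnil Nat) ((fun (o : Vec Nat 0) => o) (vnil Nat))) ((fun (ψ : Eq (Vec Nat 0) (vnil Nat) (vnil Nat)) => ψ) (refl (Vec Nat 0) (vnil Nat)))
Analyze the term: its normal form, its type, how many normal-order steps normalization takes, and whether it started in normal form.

normal form:
  refl (Eq (Vec Nat 0) (vnil Nat) (vnil Nat)) (refl (Vec Nat 0) (vnil Nat))
the term's type:
  Eq (Eq (Vec Nat 0) (vnil Nat) (vnil Nat)) (refl (Vec Nat 0) (vnil Nat)) (refl (Vec Nat 0) (vnil Nat))
reduction steps (normal order): 2
term was already normal: no
first contracted redex: a beta-redex


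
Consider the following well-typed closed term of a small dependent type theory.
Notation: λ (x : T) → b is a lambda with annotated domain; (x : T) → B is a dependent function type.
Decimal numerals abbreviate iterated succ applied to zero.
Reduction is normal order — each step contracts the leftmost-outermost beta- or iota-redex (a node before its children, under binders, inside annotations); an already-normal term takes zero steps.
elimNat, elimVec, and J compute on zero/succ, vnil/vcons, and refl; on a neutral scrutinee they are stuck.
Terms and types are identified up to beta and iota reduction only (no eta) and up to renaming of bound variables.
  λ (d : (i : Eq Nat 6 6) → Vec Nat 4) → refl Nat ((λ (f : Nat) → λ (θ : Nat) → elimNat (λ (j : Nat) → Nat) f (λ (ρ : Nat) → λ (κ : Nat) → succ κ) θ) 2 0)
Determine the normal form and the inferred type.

resulting normal form:
  λ (d : (i : Eq Nat 6 6) → Vec Nat 4) → refl Nat 2
the term's type:
  (d : (i : Eq Nat 6 6) → Vec Nat 4) → Eq Nat 2 2
observation: the leftmost-outermost redex is a beta-redex, and normalization takes 3 steps.


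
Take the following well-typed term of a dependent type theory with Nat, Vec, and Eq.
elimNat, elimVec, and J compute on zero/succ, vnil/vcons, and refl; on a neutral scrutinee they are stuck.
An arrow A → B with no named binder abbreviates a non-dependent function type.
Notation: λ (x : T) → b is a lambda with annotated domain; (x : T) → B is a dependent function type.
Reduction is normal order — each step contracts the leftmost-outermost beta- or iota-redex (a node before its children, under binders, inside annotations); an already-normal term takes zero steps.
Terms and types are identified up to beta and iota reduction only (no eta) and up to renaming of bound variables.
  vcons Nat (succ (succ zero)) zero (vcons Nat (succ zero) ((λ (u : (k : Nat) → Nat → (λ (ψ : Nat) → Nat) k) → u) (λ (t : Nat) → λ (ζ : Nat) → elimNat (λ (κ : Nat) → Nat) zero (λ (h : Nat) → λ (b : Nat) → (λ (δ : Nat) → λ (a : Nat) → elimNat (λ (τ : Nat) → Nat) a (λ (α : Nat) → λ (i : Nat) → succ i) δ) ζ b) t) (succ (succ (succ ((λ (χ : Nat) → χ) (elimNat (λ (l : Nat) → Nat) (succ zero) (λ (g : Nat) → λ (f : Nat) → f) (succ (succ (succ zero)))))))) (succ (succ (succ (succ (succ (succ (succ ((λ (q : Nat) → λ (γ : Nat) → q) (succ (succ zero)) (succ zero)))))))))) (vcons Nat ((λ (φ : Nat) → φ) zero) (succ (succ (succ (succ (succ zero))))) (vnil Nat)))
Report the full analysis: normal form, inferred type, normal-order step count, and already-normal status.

resulting normal form:
  vcons Nat (succ (succ zero)) zero (vcons Nat (succ zero) (succ (succ (succ (succ (succ (succ (succ (succ (succ (succ (succ (succ (succ (succ (succ (succ (succ (succ (succ (succ (succ (succ (succ (succ (succ (succ (succ (succ (succ (succ (succ (succ (succ (succ (succ (succ zero)))))))))))))))))))))))))))))))))))) (vcons Nat zero (succ (succ (succ (succ (succ zero))))) (vnil Nat)))
the term's type:
  Vec Nat (succ (succ (succ zero)))
normal-order step count: 156
already normal: no
first contracted redex: a beta-redex


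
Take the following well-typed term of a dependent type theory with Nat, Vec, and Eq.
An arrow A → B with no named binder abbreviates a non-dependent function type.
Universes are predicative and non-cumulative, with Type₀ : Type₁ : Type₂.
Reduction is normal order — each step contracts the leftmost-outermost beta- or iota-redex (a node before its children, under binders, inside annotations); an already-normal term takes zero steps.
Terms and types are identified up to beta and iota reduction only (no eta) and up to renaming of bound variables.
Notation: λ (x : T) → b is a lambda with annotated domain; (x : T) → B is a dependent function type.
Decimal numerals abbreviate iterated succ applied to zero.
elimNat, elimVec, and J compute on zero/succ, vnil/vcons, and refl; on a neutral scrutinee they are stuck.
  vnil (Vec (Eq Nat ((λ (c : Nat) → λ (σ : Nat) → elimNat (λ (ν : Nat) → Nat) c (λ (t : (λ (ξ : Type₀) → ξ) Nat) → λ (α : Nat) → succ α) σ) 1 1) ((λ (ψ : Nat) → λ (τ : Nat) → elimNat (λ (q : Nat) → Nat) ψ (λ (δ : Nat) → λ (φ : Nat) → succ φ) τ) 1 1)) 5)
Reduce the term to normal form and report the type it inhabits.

normal form:
  vnil (Vec (Eq Nat 2 2) 5)
the term's type:
  Vec (Vec (Eq Nat 2 2) 5) 0


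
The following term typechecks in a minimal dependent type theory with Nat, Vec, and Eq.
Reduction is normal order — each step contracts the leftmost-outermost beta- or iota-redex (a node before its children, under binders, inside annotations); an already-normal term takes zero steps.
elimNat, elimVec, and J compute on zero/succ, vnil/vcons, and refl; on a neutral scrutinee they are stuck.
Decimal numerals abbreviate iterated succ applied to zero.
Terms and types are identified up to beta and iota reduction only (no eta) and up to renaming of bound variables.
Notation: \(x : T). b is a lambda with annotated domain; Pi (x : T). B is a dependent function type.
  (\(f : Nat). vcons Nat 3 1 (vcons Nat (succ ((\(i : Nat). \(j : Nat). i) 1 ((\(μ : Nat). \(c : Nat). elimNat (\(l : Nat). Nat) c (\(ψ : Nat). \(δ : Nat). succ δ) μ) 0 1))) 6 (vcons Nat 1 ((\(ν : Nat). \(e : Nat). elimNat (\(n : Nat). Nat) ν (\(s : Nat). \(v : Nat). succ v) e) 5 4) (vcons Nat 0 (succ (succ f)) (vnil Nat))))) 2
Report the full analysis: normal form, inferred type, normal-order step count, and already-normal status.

reduced normal form:
  vcons Nat 3 1 (vcons Nat 2 6 (vcons Nat 1 9 (vcons Nat 0 4 (vnil Nat))))
type:
  Vec Nat 4
reduction steps (normal order): 18
started in normal form: no
first redex: a beta-redex


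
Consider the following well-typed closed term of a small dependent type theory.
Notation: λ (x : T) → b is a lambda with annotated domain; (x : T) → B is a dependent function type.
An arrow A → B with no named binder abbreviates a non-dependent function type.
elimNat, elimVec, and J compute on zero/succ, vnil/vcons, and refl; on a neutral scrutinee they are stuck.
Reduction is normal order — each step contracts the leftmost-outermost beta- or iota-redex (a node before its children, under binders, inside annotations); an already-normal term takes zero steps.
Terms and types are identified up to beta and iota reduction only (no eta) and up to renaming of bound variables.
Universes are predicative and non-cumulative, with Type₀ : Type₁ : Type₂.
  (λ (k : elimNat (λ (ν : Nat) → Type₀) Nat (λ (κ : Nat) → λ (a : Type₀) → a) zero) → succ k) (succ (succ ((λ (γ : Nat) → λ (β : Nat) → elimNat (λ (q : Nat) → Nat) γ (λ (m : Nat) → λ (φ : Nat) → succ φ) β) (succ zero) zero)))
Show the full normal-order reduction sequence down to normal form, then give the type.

reduction (normal order):
  (λ (k : elimNat (λ (ν : Nat) → Type₀) Nat (λ (κ : Nat) → λ (a : Type₀) → a) zero) → succ k) (succ (succ ((λ (γ : Nat) → λ (β : Nat) → elimNat (λ (q : Nat) → Nat) γ (λ (m : Nat) → λ (φ : Nat) → succ φ) β) (succ zero) zero)))
  ~> succ (succ (succ ((λ (k : Nat) → λ (ν : Nat) → elimNat (λ (κ : Nat) → Nat) k (λ (a : Nat) → λ (γ : Nat) → succ γ) ν) (succ zero) zero)))
  ~> succ (succ (succ ((λ (k : Nat) → elimNat (λ (ν : Nat) → Nat) (succ zero) (λ (κ : Nat) → λ (a : Nat) → succ a) k) zero)))
  ~> succ (succ (succ (elimNat (λ (k : Nat) → Nat) (succ zero) (λ (ν : Nat) → λ (κ : Nat) → succ κ) zero)))
  ~> succ (succ (succ (succ zero)))
inferred type:
  Nat


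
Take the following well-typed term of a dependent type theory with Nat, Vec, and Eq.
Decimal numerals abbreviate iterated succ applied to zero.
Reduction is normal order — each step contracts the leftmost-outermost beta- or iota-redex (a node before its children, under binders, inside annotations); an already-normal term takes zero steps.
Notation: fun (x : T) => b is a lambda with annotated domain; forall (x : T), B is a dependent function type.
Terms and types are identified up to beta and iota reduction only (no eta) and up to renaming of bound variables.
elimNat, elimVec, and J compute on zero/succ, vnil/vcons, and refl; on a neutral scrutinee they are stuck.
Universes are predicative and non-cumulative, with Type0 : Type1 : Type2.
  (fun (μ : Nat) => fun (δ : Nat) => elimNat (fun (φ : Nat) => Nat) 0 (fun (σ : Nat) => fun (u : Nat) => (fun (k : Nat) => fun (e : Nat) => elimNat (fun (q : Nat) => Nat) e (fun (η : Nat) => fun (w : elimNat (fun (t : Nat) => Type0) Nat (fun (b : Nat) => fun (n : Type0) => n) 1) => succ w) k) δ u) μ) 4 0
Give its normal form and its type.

reduced normal form:
  0
the term's type:
  Nat
observation: the leftmost-outermost redex is a beta-redex, and normalization takes 27 steps.


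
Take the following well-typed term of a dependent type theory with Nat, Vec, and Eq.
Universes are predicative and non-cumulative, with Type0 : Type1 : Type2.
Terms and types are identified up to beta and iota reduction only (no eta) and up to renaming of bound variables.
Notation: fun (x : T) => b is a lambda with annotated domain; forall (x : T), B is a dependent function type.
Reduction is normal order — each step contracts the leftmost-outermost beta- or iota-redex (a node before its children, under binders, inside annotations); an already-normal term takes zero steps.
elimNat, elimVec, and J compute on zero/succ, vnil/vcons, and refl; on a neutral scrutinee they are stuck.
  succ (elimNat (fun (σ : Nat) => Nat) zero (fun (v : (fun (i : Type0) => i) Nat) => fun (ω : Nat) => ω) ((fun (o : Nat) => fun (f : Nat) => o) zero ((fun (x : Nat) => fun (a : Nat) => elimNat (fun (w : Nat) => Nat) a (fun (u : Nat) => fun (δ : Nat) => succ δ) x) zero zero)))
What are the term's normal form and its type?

normal form:
  succ zero
inferred type:
  Nat


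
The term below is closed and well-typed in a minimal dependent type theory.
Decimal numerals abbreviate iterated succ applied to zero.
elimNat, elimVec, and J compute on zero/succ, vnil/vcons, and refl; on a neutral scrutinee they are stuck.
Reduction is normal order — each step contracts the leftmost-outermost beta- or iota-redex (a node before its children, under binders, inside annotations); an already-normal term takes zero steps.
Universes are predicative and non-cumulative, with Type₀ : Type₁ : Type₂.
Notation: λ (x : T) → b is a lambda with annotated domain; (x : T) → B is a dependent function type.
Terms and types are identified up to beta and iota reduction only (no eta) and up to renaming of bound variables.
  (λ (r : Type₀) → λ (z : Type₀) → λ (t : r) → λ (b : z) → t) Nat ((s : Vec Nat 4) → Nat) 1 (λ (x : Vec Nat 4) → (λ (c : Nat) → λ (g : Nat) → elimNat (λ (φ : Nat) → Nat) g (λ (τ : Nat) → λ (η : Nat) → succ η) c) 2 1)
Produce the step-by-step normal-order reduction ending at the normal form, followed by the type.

normal-order reduction:
  (λ (r : Type₀) → λ (z : Type₀) → λ (t : r) → λ (b : z) → t) Nat ((s : Vec Nat 4) → Nat) 1 (λ (x : Vec Nat 4) → (λ (c : Nat) → λ (g : Nat) → elimNat (λ (φ : Nat) → Nat) g (λ (τ : Nat) → λ (η : Nat) → succ η) c) 2 1)
  ~> (λ (r : Type₀) → λ (z : Nat) → λ (t : r) → z) ((b : Vec Nat 4) → Nat) 1 (λ (s : Vec Nat 4) → (λ (x : Nat) → λ (c : Nat) → elimNat (λ (g : Nat) → Nat) c (λ (φ : Nat) → λ (τ : Nat) → succ τ) x) 2 1)
  ~> (λ (r : Nat) → λ (z : (t : Vec Nat 4) → Nat) → r) 1 (λ (b : Vec Nat 4) → (λ (s : Nat) → λ (x : Nat) → elimNat (λ (c : Nat) → Nat) x (λ (g : Nat) → λ (φ : Nat) → succ φ) s) 2 1)
  ~> (λ (r : (z : Vec Nat 4) → Nat) → 1) (λ (t : Vec Nat 4) → (λ (b : Nat) → λ (s : Nat) → elimNat (λ (x : Nat) → Nat) s (λ (c : Nat) → λ (g : Nat) → succ g) b) 2 1)
  ~> 1
the term's type:
  Nat


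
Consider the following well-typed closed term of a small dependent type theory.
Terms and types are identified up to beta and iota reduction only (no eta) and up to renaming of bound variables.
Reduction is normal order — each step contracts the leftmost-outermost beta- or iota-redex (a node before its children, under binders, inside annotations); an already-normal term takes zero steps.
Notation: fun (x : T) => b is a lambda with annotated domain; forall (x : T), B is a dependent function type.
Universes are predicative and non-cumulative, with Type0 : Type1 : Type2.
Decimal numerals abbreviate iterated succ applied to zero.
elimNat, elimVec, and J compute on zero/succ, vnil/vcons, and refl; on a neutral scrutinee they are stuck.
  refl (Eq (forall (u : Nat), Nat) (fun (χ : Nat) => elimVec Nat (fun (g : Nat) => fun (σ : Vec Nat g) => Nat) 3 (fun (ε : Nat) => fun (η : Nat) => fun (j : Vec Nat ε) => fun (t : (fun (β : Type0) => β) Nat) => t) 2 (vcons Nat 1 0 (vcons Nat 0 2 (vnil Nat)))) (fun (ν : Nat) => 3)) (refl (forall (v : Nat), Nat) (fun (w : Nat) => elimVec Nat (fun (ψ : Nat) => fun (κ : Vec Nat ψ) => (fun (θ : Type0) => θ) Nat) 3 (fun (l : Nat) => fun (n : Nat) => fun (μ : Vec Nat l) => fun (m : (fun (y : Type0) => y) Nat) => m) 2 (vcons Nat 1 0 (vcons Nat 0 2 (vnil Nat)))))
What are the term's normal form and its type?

reduced normal form:
  refl (Eq (forall (u : Nat), Nat) (fun (χ : Nat) => 3) (fun (g : Nat) => 3)) (refl (forall (σ : Nat), Nat) (fun (ε : Nat) => 3))
type:
  Eq (Eq (forall (u : Nat), Nat) (fun (χ : Nat) => 3) (fun (g : Nat) => 3)) (refl (forall (σ : Nat), Nat) (fun (ε : Nat) => 3)) (refl (forall (η : Nat), Nat) (fun (j : Nat) => 3))
observation: reduction starts at an elimVec iota-redex, and 22 normal-order steps reach the normal form.


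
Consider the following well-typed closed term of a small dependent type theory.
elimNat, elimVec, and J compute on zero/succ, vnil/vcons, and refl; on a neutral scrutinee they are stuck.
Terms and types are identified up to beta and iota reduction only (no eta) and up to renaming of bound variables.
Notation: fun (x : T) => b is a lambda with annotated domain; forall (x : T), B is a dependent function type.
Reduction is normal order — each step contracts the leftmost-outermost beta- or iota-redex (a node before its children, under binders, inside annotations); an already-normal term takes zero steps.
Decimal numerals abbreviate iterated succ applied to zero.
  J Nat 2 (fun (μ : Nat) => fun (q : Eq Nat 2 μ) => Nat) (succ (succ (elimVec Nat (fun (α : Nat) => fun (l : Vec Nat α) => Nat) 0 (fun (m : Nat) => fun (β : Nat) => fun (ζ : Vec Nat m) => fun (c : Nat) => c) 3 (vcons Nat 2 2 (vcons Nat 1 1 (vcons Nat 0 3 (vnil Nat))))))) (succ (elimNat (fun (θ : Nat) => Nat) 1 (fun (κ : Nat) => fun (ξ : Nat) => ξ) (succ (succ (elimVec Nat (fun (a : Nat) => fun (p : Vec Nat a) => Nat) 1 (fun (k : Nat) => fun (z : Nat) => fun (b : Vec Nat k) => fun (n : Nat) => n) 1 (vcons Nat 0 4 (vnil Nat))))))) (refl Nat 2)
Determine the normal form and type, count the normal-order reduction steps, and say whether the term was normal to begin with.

reduced normal form:
  2
inferred type:
  Nat
normal-order step count: 17
term was already normal: no
first contracted redex: a J iota-redex


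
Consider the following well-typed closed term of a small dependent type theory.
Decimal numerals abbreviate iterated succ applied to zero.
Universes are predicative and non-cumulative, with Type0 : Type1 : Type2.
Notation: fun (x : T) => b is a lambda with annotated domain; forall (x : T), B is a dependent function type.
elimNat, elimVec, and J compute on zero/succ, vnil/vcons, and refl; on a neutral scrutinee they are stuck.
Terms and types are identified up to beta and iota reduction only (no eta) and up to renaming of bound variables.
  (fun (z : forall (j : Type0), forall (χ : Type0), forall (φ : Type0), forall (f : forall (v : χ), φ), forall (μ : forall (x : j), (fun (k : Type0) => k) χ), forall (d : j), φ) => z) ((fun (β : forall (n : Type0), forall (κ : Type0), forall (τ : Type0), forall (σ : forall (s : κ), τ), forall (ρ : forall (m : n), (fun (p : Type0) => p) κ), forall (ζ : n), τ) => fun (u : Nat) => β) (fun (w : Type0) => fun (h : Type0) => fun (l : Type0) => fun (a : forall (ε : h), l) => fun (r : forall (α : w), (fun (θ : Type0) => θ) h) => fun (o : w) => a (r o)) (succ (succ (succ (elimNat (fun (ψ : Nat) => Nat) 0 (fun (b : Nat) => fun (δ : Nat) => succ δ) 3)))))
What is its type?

the term's type:
  forall (z : Type0), forall (j : Type0), forall (χ : Type0), forall (φ : forall (f : j), χ), forall (v : forall (μ : z), j), forall (x : z), χ


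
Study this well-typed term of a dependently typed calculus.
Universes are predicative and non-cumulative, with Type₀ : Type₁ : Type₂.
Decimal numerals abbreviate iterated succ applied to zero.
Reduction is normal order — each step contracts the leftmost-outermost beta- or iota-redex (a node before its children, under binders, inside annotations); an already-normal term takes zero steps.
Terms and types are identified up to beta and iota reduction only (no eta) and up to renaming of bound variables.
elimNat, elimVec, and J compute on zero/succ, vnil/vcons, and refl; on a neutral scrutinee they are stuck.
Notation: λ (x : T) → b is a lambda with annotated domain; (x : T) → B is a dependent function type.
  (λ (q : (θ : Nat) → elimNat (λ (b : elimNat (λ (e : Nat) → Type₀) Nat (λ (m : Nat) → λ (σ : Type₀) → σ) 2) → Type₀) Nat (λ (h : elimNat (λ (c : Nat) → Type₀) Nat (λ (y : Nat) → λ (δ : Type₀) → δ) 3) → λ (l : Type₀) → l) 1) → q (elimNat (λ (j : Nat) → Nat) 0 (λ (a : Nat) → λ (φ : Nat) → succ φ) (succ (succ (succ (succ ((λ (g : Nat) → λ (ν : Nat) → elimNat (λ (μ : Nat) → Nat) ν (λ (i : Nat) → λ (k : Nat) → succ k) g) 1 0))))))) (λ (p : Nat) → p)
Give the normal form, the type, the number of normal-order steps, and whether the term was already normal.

resulting normal form:
  5
the term's type:
  Nat
normal-order step count: 24
started in normal form: no
first contracted redex: a beta-redex


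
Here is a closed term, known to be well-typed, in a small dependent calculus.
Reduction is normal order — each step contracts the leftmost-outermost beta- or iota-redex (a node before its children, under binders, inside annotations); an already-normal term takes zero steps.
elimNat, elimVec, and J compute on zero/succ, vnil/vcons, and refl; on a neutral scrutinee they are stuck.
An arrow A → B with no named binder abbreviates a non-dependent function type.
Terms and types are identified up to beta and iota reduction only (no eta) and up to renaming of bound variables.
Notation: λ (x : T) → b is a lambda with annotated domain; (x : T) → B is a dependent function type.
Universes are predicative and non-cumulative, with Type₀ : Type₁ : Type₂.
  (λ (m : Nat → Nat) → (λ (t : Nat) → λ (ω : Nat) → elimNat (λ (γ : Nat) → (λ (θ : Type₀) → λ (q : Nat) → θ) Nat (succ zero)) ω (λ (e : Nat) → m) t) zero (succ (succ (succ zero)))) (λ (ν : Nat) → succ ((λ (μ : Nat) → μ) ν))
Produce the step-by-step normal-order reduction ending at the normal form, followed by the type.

reduction (normal order):
  (λ (m : Nat → Nat) → (λ (t : Nat) → λ (ω : Nat) → elimNat (λ (γ : Nat) → (λ (θ : Type₀) → λ (q : Nat) → θ) Nat (succ zero)) ω (λ (e : Nat) → m) t) zero (succ (succ (succ zero)))) (λ (ν : Nat) → succ ((λ (μ : Nat) → μ) ν))
  ~> (λ (m : Nat) → λ (t : Nat) → elimNat (λ (ω : Nat) → (λ (γ : Type₀) → λ (θ : Nat) → γ) Nat (succ zero)) t (λ (q : Nat) → λ (e : Nat) → succ ((λ (ν : Nat) → ν) e)) m) zero (succ (succ (succ zero)))
  ~> (λ (m : Nat) → elimNat (λ (t : Nat) → (λ (ω : Type₀) → λ (γ : Nat) → ω) Nat (succ zero)) m (λ (θ : Nat) → λ (q : Nat) → succ ((λ (e : Nat) → e) q)) zero) (succ (succ (succ zero)))
  ~> elimNat (λ (m : Nat) → (λ (t : Type₀) → λ (ω : Nat) → t) Nat (succ zero)) (succ (succ (succ zero))) (λ (γ : Nat) → λ (θ : Nat) → succ ((λ (q : Nat) → q) θ)) zero
  ~> succ (succ (succ zero))
type:
  Nat


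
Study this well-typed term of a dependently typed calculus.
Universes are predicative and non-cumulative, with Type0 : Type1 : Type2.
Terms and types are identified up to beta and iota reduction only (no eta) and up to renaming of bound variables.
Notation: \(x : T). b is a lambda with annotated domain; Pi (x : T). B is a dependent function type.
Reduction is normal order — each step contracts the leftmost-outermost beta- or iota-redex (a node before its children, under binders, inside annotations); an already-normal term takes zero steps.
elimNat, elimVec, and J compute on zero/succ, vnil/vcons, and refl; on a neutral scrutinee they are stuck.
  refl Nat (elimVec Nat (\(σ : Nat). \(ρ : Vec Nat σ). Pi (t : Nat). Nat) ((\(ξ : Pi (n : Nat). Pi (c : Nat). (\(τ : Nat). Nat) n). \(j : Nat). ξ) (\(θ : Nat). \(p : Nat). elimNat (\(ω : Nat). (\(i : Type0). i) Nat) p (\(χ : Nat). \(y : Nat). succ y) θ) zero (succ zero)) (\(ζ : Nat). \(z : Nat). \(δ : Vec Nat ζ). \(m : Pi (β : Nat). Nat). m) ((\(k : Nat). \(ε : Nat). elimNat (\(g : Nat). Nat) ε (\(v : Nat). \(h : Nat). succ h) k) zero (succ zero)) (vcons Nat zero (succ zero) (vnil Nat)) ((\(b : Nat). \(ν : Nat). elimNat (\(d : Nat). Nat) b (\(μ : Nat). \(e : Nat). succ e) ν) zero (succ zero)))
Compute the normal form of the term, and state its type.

resulting normal form:
  refl Nat (succ (succ zero))
type:
  Eq Nat (succ (succ zero)) (succ (succ zero))
observation: reduction starts at an elimVec iota-redex, and 20 normal-order steps reach the normal form.


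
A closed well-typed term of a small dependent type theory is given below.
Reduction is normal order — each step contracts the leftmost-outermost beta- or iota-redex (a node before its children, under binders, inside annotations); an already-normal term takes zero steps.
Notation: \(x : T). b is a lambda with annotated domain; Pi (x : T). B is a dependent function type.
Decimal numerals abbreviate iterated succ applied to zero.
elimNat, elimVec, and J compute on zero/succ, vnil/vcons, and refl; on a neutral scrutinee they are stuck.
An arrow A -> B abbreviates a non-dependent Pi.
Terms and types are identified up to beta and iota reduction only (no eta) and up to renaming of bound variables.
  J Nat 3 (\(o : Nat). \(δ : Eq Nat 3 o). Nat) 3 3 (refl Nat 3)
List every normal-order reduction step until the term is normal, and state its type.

reduction (normal order):
  J Nat 3 (\(o : Nat). \(δ : Eq Nat 3 o). Nat) 3 3 (refl Nat 3)
  ~> 3
type:
  Nat


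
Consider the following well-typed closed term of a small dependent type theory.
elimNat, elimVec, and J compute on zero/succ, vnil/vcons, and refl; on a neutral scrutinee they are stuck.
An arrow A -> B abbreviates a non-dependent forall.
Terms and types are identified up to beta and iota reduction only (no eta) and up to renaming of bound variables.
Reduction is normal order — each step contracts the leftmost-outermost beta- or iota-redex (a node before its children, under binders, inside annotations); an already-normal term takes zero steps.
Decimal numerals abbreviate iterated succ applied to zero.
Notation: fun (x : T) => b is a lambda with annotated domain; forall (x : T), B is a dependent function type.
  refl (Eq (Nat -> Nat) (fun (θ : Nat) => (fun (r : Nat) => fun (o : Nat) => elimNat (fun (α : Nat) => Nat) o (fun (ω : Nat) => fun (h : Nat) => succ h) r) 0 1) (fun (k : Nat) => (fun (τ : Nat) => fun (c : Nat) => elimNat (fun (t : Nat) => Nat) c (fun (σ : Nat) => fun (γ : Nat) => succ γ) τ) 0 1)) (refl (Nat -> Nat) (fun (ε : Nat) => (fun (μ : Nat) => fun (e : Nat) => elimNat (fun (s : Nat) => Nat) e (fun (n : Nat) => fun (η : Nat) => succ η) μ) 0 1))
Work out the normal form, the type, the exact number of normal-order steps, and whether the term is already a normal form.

resulting normal form:
  refl (Eq (Nat -> Nat) (fun (θ : Nat) => 1) (fun (r : Nat) => 1)) (refl (Nat -> Nat) (fun (o : Nat) => 1))
type:
  Eq (Eq (Nat -> Nat) (fun (θ : Nat) => 1) (fun (r : Nat) => 1)) (refl (Nat -> Nat) (fun (o : Nat) => 1)) (refl (Nat -> Nat) (fun (α : Nat) => 1))
steps to reach normal form (normal order): 9
already normal: no
first contracted redex: a beta-redex


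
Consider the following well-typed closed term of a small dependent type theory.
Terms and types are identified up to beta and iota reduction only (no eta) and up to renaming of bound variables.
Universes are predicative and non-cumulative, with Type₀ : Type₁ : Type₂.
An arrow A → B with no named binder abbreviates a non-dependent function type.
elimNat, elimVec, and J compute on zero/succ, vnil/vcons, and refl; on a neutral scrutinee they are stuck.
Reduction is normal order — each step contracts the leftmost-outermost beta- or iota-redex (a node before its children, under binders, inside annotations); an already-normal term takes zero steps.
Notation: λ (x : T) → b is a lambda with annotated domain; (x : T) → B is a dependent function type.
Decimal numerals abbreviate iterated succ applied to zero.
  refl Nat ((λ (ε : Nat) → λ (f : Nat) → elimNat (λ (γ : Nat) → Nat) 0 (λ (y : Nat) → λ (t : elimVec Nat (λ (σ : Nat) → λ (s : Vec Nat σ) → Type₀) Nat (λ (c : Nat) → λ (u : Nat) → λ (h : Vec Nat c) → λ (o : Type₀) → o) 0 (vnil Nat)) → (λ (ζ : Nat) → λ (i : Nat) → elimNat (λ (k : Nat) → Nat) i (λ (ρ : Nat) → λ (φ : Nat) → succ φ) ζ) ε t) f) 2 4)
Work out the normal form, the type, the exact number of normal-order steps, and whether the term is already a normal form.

normal form:
  refl Nat 8
the term's type:
  Eq Nat 8 8
reduction steps (normal order): 51
term was already normal: no
first redex: a beta-redex


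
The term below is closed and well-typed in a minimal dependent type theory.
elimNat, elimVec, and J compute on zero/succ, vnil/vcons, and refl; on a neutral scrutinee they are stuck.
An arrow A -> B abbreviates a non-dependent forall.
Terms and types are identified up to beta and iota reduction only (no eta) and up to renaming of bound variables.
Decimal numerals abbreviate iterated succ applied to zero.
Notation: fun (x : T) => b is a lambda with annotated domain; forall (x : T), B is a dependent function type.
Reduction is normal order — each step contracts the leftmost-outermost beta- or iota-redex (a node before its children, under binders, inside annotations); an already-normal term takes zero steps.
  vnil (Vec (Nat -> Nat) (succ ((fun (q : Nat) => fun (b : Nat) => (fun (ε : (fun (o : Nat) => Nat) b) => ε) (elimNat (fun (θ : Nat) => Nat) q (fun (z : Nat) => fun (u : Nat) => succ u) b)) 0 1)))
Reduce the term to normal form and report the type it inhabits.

resulting normal form:
  vnil (Vec (Nat -> Nat) 2)
inferred type:
  Vec (Vec (Nat -> Nat) 2) 0
observation: the leftmost-outermost redex is a beta-redex, and normalization takes 7 steps.


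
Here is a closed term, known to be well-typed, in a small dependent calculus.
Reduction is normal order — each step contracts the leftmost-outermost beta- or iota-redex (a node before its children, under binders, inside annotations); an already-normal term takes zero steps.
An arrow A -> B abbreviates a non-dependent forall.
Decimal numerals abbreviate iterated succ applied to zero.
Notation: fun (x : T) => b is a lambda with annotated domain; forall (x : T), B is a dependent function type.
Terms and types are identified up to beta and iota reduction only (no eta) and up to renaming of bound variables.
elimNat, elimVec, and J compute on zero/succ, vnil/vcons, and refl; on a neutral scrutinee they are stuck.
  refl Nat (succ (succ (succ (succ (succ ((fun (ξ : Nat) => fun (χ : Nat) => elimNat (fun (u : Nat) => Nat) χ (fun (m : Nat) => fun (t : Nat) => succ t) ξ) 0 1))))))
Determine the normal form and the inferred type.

resulting normal form:
  refl Nat 6
type:
  Eq Nat 6 6


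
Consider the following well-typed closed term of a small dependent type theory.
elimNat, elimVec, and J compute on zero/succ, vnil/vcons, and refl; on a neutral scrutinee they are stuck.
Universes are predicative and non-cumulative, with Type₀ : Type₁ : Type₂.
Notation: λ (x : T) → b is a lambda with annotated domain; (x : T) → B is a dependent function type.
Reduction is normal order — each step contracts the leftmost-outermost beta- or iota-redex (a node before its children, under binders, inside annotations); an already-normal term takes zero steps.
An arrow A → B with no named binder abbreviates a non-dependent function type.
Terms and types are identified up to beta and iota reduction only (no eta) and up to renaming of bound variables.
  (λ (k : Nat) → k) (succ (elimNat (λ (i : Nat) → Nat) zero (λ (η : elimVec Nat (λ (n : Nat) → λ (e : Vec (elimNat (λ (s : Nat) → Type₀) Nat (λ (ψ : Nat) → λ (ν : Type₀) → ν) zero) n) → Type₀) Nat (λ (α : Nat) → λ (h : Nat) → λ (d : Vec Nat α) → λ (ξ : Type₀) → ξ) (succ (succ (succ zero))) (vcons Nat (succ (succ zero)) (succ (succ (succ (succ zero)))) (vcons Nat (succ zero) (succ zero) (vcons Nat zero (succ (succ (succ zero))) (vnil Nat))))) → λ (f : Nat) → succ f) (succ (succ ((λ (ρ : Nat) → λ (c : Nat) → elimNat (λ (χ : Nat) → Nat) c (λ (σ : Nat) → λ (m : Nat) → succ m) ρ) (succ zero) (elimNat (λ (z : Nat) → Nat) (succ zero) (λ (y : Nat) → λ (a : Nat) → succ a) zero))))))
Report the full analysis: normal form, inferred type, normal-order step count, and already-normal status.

resulting normal form:
  succ (succ (succ (succ (succ zero))))
type:
  Nat
reduction steps (normal order): 37
already normal: no
first contracted redex: a beta-redex


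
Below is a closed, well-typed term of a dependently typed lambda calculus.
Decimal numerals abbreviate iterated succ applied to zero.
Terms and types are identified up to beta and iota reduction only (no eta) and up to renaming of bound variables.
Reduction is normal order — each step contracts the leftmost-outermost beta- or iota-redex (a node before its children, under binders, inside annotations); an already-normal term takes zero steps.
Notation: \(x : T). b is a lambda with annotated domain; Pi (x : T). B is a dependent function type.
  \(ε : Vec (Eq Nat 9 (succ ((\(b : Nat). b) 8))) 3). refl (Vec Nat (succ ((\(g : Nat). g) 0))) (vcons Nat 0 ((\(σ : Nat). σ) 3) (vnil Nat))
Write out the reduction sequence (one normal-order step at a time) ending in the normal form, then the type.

normal-order reduction:
  \(ε : Vec (Eq Nat 9 (succ ((\(b : Nat). b) 8))) 3). refl (Vec Nat (succ ((\(g : Nat). g) 0))) (vcons Nat 0 ((\(σ : Nat). σ) 3) (vnil Nat))
  ~> \(ε : Vec (Eq Nat 9 9) 3). refl (Vec Nat (succ ((\(b : Nat). b) 0))) (vcons Nat 0 ((\(g : Nat). g) 3) (vnil Nat))
  ~> \(ε : Vec (Eq Nat 9 9) 3). refl (Vec Nat 1) (vcons Nat 0 ((\(b : Nat). b) 3) (vnil Nat))
  ~> \(ε : Vec (Eq Nat 9 9) 3). refl (Vec Nat 1) (vcons Nat 0 3 (vnil Nat))
the term's type:
  Pi (ε : Vec (Eq Nat 9 9) 3). Eq (Vec Nat 1) (vcons Nat 0 3 (vnil Nat)) (vcons Nat 0 3 (vnil Nat))


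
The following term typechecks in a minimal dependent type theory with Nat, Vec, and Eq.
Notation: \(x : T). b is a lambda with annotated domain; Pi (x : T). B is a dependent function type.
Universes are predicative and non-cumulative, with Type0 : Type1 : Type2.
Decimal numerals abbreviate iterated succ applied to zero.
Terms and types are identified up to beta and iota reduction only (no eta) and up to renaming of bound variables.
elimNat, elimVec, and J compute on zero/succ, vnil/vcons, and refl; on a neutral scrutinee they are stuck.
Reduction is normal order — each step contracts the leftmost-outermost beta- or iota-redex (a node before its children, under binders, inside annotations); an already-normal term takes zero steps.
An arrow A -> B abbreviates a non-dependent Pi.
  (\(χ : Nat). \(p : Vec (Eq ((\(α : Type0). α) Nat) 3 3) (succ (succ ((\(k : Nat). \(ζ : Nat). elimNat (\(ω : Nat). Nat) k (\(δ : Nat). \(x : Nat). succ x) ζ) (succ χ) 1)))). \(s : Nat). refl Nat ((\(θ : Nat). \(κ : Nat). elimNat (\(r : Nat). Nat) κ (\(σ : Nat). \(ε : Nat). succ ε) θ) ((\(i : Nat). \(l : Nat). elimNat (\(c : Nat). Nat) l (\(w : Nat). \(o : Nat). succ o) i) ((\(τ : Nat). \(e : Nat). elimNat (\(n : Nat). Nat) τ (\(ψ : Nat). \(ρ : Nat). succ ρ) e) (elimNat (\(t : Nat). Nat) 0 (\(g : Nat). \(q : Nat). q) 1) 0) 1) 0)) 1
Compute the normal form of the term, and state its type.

resulting normal form:
  \(χ : Vec (Eq Nat 3 3) 5). \(p : Nat). refl Nat 1
type:
  Vec (Eq Nat 3 3) 5 -> Nat -> Eq Nat 1 1
observation: the leftmost-outermost redex is a beta-redex, and normalization takes 24 steps.


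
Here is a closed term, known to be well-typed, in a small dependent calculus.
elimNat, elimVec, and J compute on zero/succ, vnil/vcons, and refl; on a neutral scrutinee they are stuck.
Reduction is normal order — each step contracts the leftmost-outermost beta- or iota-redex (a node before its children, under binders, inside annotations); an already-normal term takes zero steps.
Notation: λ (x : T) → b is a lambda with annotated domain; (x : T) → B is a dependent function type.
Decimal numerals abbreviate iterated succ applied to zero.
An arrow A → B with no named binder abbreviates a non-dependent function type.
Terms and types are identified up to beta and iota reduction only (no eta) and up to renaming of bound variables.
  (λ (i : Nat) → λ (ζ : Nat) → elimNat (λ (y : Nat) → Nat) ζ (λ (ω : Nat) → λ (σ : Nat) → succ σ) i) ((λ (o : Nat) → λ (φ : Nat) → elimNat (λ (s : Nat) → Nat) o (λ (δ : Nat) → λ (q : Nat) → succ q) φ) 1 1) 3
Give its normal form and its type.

reduced normal form:
  5
inferred type:
  Nat
observation: contracting a beta-redex first, the term normalizes in 15 steps.
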